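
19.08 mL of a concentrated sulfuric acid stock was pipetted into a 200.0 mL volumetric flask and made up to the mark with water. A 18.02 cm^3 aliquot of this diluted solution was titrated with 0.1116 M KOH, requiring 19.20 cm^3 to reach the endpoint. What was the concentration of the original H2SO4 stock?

0.623 M

n(KOH) = 0.1116 x 0.01920 = 0.002143 mol.
n(H2SO4) in the aliquot = 0.002143 x 1/2 = 0.001071 mol.
[diluted H2SO4] = 0.001071 / 0.01802 = 0.05945 M.
Dilution factor = 200.0/19.08 = 10.48, so [stock] = 0.05945 x 10.48 = 0.623 M.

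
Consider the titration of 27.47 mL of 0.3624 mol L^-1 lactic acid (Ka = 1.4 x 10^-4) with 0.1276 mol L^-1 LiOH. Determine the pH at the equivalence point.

8.41

n(HC3H5O3) = 0.3624 x 0.02747 = 0.009955 mol; V(LiOH) at equivalence = 0.009955/0.1276 = 0.07802 L.
At equivalence all the acid is converted to C3H5O3-; total volume = 0.02747 + 0.07802 = 0.1055 L, so [C3H5O3-] = 0.009955/0.1055 = 0.09437 M.
Kb = Kw/Ka = 1.0e-14 / 1.4 x 10^-4 = 7.14e-11.
[OH^-] = sqrt(Kb x [C3H5O3-]) = sqrt(7.14e-11 x 0.09437) = 2.60e-6 M.
pOH = 5.59, so pH = 14.00 - 5.59 = 8.41.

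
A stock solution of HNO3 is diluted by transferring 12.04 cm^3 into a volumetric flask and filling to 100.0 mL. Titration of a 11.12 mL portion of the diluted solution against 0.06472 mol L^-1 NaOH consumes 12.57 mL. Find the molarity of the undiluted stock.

n(NaOH) = 0.06472 x 0.01257 = 0.0008135 mol.
n(HNO3) in the aliquot = 0.0008135 mol.
[diluted HNO3] = 0.0008135 / 0.01112 = 0.07316 M.
Dilution factor = 100.0/12.04 = 8.306, so [stock] = 0.07316 x 8.306 = 0.608 M.

0.608 M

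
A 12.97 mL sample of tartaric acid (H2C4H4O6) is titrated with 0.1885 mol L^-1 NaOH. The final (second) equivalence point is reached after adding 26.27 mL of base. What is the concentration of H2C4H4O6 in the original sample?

0.191 M

n(NaOH) = 0.1885 x 0.02627 = 0.004952 mol.
At the final (second) equivalence point, 2 mol OH^- react per mol H2C4H4O6, so n(H2C4H4O6) = 0.004952 / 2 = 0.002476 mol.
[H2C4H4O6] = 0.002476 / 0.01297 L = 0.191 M.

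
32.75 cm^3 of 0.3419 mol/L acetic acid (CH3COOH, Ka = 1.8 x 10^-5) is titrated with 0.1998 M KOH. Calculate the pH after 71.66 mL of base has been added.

12.48

n(acid) = 0.3419 x 0.03275 = 0.01120 mol; n(KOH) added = 0.1998 x 0.07166 = 0.01432 mol.
Base is in excess by 0.01432 - 0.01120 = 0.003120 mol in a total volume of 0.1044 L.
[OH^-] = 0.003120/0.1044 = 0.02989 M, so pOH = 1.52 and pH = 14.00 - 1.52 = 12.48.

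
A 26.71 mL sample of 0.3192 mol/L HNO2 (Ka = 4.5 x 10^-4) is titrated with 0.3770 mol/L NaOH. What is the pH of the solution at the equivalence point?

n(HNO2) = 0.3192 x 0.02671 = 0.008526 mol; V(NaOH) at equivalence = 0.008526/0.3770 = 0.02261 L.
At equivalence all the acid is converted to NO2-; total volume = 0.02671 + 0.02261 = 0.04932 L, so [NO2-] = 0.008526/0.04932 = 0.1729 M.
Kb = Kw/Ka = 1.0e-14 / 4.5 x 10^-4 = 2.22e-11.
[OH^-] = sqrt(Kb x [NO2-]) = sqrt(2.22e-11 x 0.1729) = 1.96e-6 M.
pOH = 5.71, so pH = 14.00 - 5.71 = 8.29.

8.29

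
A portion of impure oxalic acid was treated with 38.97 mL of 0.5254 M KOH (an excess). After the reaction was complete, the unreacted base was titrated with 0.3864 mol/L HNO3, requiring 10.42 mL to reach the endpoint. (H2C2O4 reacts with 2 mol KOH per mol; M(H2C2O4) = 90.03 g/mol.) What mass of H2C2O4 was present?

0.740 g

Total n(KOH) added = 0.5254 x 0.03897 = 0.02047 mol.
n(HNO3) used = 0.3864 x 0.01042 = 0.004026 mol, which equals the excess n(KOH).
So n(KOH) consumed by the sample = 0.02047 - 0.004026 = 0.01645 mol.
n(H2C2O4) = 0.01645 / 2 = 0.008224 mol.
mass = 0.008224 mol x 90.03 g/mol = 0.740 g.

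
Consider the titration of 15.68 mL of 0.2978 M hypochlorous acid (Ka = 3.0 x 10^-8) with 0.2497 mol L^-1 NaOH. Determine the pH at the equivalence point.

10.33

n(HClO) = 0.2978 x 0.01568 = 0.004670 mol; V(NaOH) at equivalence = 0.004670/0.2497 = 0.01870 L.
At equivalence all the acid is converted to ClO-; total volume = 0.01568 + 0.01870 = 0.03438 L, so [ClO-] = 0.004670/0.03438 = 0.1358 M.
Kb = Kw/Ka = 1.0e-14 / 3.0 x 10^-8 = 3.33e-7.
[OH^-] = sqrt(Kb x [ClO-]) = sqrt(3.33e-7 x 0.1358) = 0.000213 M.
pOH = 3.67, so pH = 14.00 - 3.67 = 10.33.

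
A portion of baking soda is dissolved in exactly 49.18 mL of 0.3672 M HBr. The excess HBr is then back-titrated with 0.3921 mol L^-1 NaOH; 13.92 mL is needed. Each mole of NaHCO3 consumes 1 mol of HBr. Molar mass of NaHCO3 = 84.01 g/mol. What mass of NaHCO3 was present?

Total n(HBr) added = 0.3672 x 0.04918 = 0.01806 mol.
n(NaOH) used = 0.3921 x 0.01392 = 0.005458 mol, which equals the excess n(HBr).
So n(HBr) consumed by the sample = 0.01806 - 0.005458 = 0.01260 mol.
n(NaHCO3) = 0.01260 / 1 = 0.01260 mol.
mass = 0.01260 mol x 84.01 g/mol = 1.06 g.

1.06 g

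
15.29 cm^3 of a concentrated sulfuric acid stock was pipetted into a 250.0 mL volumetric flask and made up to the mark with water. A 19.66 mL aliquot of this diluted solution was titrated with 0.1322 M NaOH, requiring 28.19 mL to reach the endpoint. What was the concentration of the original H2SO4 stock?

n(NaOH) = 0.1322 x 0.02819 = 0.003727 mol.
n(H2SO4) in the aliquot = 0.003727 x 1/2 = 0.001863 mol.
[diluted H2SO4] = 0.001863 / 0.01966 = 0.09478 M.
Dilution factor = 250.0/15.29 = 16.35, so [stock] = 0.09478 x 16.35 = 1.55 M.

1.55 M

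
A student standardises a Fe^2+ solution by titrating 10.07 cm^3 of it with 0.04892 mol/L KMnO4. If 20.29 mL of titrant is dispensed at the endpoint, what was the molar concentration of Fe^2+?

0.493 M

n(KMnO4) = 0.04892 x 0.02029 = 0.0009926 mol.
From the balanced equation, 1 mol KMnO4 reacts with 5 mol Fe^2+, so n(Fe^2+) = 0.0009926 x 5/1 = 0.004963 mol.
[Fe^2+] = 0.004963 / 0.01007 L = 0.493 M.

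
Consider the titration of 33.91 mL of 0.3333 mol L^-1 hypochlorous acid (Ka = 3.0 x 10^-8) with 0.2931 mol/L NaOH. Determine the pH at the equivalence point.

n(HClO) = 0.3333 x 0.03391 = 0.01130 mol; V(NaOH) at equivalence = 0.01130/0.2931 = 0.03856 L.
At equivalence all the acid is converted to ClO-; total volume = 0.03391 + 0.03856 = 0.07247 L, so [ClO-] = 0.01130/0.07247 = 0.1560 M.
Kb = Kw/Ka = 1.0e-14 / 3.0 x 10^-8 = 3.33e-7.
[OH^-] = sqrt(Kb x [ClO-]) = sqrt(3.33e-7 x 0.1560) = 0.000228 M.
pOH = 3.64, so pH = 14.00 - 3.64 = 10.36.

10.36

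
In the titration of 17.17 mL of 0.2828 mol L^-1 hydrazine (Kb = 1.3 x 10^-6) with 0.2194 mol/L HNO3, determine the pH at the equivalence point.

n(N2H4) = 0.2828 x 0.01717 = 0.004856 mol; V(HNO3) at equivalence = 0.004856/0.2194 = 0.02213 L.
At equivalence the base is fully converted to N2H5+; total volume = 0.03930 L, so [N2H5+] = 0.004856/0.03930 = 0.1235 M.
Ka(N2H5+) = Kw/Kb = 1.0e-14 / 1.3 x 10^-6 = 7.69e-9.
[H^+] = sqrt(Ka x [N2H5+]) = sqrt(7.69e-9 x 0.1235) = 3.08e-5 M.
pH = -log(3.08e-5) = 4.51.

4.51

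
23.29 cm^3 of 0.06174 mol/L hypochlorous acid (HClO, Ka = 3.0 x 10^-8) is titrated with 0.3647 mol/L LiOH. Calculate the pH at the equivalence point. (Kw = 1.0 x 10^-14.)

n(HClO) = 0.06174 x 0.02329 = 0.001438 mol; V(LiOH) at equivalence = 0.001438/0.3647 = 0.003943 L.
At equivalence all the acid is converted to ClO-; total volume = 0.02329 + 0.003943 = 0.02723 L, so [ClO-] = 0.001438/0.02723 = 0.05280 M.
Kb = Kw/Ka = 1.0e-14 / 3.0 x 10^-8 = 3.33e-7.
[OH^-] = sqrt(Kb x [ClO-]) = sqrt(3.33e-7 x 0.05280) = 0.000133 M.
pOH = 3.88, so pH = 14.00 - 3.88 = 10.12.

10.12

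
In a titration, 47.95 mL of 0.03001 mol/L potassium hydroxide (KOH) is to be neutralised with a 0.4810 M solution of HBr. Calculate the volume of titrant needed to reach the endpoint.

n(KOH) = 0.03001 mol/L x 0.04795 L = 0.001439 mol.
At equivalence n(HBr) = n(KOH) = 0.001439 mol.
V(HBr) = 0.001439 / 0.4810 = 0.002992 L = 2.99 mL.

2.99 mL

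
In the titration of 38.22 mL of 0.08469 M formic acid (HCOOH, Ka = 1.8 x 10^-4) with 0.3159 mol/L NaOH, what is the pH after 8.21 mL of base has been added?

4.35

Initial n(HCOOH) = 0.08469 x 0.03822 = 0.003237 mol.
n(NaOH) added = 0.3159 x 0.008210 = 0.002594 mol, converting that many moles of HCOOH to HCOO-.
Remaining n(HCOOH) = 0.0006433 mol; n(HCOO-) = 0.002594 mol.
By Henderson-Hasselbalch, pH = pKa + log([A^-]/[HA]) = 3.74 + log(0.002594/0.0006433) = 3.74 + (+0.61) = 4.35.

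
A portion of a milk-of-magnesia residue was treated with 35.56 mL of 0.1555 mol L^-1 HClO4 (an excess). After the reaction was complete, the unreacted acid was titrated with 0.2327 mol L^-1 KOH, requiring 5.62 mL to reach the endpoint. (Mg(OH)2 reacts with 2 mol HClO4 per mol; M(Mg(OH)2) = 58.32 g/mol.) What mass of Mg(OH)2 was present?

Total n(HClO4) added = 0.1555 x 0.03556 = 0.005530 mol.
n(KOH) used = 0.2327 x 0.005620 = 0.001308 mol, which equals the excess n(HClO4).
So n(HClO4) consumed by the sample = 0.005530 - 0.001308 = 0.004222 mol.
n(Mg(OH)2) = 0.004222 / 2 = 0.002111 mol.
mass = 0.002111 mol x 58.32 g/mol = 0.123 g.

0.123 g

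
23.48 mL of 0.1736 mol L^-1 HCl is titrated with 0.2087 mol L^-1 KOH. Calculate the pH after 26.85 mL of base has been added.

n(acid) = 0.1736 x 0.02348 = 0.004076 mol; n(KOH) added = 0.2087 x 0.02685 = 0.005604 mol.
Base is in excess by 0.005604 - 0.004076 = 0.001527 mol in a total volume of 0.05033 L.
[OH^-] = 0.001527/0.05033 = 0.03035 M, so pOH = 1.52 and pH = 14.00 - 1.52 = 12.48.

12.48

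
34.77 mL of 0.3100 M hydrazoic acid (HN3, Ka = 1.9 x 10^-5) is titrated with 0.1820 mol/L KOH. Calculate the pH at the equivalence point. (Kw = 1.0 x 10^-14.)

n(HN3) = 0.3100 x 0.03477 = 0.01078 mol; V(KOH) at equivalence = 0.01078/0.1820 = 0.05922 L.
At equivalence all the acid is converted to N3-; total volume = 0.03477 + 0.05922 = 0.09399 L, so [N3-] = 0.01078/0.09399 = 0.1147 M.
Kb = Kw/Ka = 1.0e-14 / 1.9 x 10^-5 = 5.26e-10.
[OH^-] = sqrt(Kb x [N3-]) = sqrt(5.26e-10 x 0.1147) = 7.77e-6 M.
pOH = 5.11, so pH = 14.00 - 5.11 = 8.89.

8.89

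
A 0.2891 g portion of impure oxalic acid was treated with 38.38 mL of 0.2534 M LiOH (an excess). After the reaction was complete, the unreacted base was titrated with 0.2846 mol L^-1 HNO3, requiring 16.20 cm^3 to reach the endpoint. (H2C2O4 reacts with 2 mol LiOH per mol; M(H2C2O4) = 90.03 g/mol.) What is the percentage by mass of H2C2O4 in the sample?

Total n(LiOH) added = 0.2534 x 0.03838 = 0.009725 mol.
n(HNO3) used = 0.2846 x 0.01620 = 0.004611 mol, which equals the excess n(LiOH).
So n(LiOH) consumed by the sample = 0.009725 - 0.004611 = 0.005115 mol.
n(H2C2O4) = 0.005115 / 2 = 0.002557 mol.
mass H2C2O4 = 0.002557 x 90.03 = 0.2303 g, so %H2C2O4 = 0.2303/0.2891 x 100 = 79.6%.

79.6%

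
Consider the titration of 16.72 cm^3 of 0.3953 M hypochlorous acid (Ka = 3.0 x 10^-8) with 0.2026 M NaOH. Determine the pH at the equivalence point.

10.32

n(HClO) = 0.3953 x 0.01672 = 0.006609 mol; V(NaOH) at equivalence = 0.006609/0.2026 = 0.03262 L.
At equivalence all the acid is converted to ClO-; total volume = 0.01672 + 0.03262 = 0.04934 L, so [ClO-] = 0.006609/0.04934 = 0.1339 M.
Kb = Kw/Ka = 1.0e-14 / 3.0 x 10^-8 = 3.33e-7.
[OH^-] = sqrt(Kb x [ClO-]) = sqrt(3.33e-7 x 0.1339) = 0.000211 M.
pOH = 3.68, so pH = 14.00 - 3.68 = 10.32.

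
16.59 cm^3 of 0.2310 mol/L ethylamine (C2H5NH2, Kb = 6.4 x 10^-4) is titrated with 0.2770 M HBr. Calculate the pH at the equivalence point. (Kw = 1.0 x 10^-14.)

5.85

n(C2H5NH2) = 0.2310 x 0.01659 = 0.003832 mol; V(HBr) at equivalence = 0.003832/0.2770 = 0.01383 L.
At equivalence the base is fully converted to C2H5NH3+; total volume = 0.03042 L, so [C2H5NH3+] = 0.003832/0.03042 = 0.1260 M.
Ka(C2H5NH3+) = Kw/Kb = 1.0e-14 / 6.4 x 10^-4 = 1.56e-11.
[H^+] = sqrt(Ka x [C2H5NH3+]) = sqrt(1.56e-11 x 0.1260) = 1.40e-6 M.
pH = -log(1.40e-6) = 5.85.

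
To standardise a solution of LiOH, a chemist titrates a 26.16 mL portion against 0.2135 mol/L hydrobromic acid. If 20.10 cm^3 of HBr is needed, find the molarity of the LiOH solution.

n(HBr) delivered = 0.2135 x 0.02010 = 0.004291 mol.
For a 1:1 reaction, n(LiOH) = 0.004291 mol.
[LiOH] = 0.004291 mol / 0.02616 L = 0.164 M.

0.164 M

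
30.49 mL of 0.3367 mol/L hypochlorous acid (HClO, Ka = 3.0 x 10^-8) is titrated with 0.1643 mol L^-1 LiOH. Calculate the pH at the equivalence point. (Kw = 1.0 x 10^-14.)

10.28

n(HClO) = 0.3367 x 0.03049 = 0.01027 mol; V(LiOH) at equivalence = 0.01027/0.1643 = 0.06248 L.
At equivalence all the acid is converted to ClO-; total volume = 0.03049 + 0.06248 = 0.09297 L, so [ClO-] = 0.01027/0.09297 = 0.1104 M.
Kb = Kw/Ka = 1.0e-14 / 3.0 x 10^-8 = 3.33e-7.
[OH^-] = sqrt(Kb x [ClO-]) = sqrt(3.33e-7 x 0.1104) = 0.000192 M.
pOH = 3.72, so pH = 14.00 - 3.72 = 10.28.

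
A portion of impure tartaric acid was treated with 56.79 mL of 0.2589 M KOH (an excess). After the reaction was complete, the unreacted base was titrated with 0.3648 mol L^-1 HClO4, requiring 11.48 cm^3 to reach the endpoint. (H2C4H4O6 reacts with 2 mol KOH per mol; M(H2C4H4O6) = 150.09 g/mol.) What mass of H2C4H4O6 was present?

Total n(KOH) added = 0.2589 x 0.05679 = 0.01470 mol.
n(HClO4) used = 0.3648 x 0.01148 = 0.004188 mol, which equals the excess n(KOH).
So n(KOH) consumed by the sample = 0.01470 - 0.004188 = 0.01052 mol.
n(H2C4H4O6) = 0.01052 / 2 = 0.005258 mol.
mass = 0.005258 mol x 150.09 g/mol = 0.789 g.

0.789 g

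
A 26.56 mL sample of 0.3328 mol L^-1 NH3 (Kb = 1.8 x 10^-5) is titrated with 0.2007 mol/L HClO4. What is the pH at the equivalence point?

5.08

n(NH3) = 0.3328 x 0.02656 = 0.008839 mol; V(HClO4) at equivalence = 0.008839/0.2007 = 0.04404 L.
At equivalence the base is fully converted to NH4+; total volume = 0.07060 L, so [NH4+] = 0.008839/0.07060 = 0.1252 M.
Ka(NH4+) = Kw/Kb = 1.0e-14 / 1.8 x 10^-5 = 5.56e-10.
[H^+] = sqrt(Ka x [NH4+]) = sqrt(5.56e-10 x 0.1252) = 8.34e-6 M.
pH = -log(8.34e-6) = 5.08.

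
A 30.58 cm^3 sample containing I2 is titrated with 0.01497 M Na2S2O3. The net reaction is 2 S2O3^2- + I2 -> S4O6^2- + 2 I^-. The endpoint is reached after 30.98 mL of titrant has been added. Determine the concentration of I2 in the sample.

0.00758 M

n(Na2S2O3) = 0.01497 x 0.03098 = 0.0004638 mol.
From the balanced equation, 2 mol Na2S2O3 reacts with 1 mol I2, so n(I2) = 0.0004638 x 1/2 = 0.0002319 mol.
[I2] = 0.0002319 / 0.03058 L = 0.00758 M.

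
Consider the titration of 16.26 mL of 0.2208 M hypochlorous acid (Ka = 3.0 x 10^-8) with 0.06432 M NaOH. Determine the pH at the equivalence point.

n(HClO) = 0.2208 x 0.01626 = 0.003590 mol; V(NaOH) at equivalence = 0.003590/0.06432 = 0.05582 L.
At equivalence all the acid is converted to ClO-; total volume = 0.01626 + 0.05582 = 0.07208 L, so [ClO-] = 0.003590/0.07208 = 0.04981 M.
Kb = Kw/Ka = 1.0e-14 / 3.0 x 10^-8 = 3.33e-7.
[OH^-] = sqrt(Kb x [ClO-]) = sqrt(3.33e-7 x 0.04981) = 0.000129 M.
pOH = 3.89, so pH = 14.00 - 3.89 = 10.11.

10.11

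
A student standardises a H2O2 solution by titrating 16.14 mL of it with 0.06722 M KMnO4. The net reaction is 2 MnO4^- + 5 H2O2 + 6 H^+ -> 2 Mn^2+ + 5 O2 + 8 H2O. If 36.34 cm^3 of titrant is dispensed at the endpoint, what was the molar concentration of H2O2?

0.378 M

n(KMnO4) = 0.06722 x 0.03634 = 0.002443 mol.
From the balanced equation, 2 mol KMnO4 reacts with 5 mol H2O2, so n(H2O2) = 0.002443 x 5/2 = 0.006107 mol.
[H2O2] = 0.006107 / 0.01614 L = 0.378 M.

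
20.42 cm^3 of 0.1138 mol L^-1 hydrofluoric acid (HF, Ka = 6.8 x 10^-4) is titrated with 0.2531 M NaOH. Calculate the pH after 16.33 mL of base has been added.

n(acid) = 0.1138 x 0.02042 = 0.002324 mol; n(NaOH) added = 0.2531 x 0.01633 = 0.004133 mol.
Base is in excess by 0.004133 - 0.002324 = 0.001809 mol in a total volume of 0.03675 L.
[OH^-] = 0.001809/0.03675 = 0.04923 M, so pOH = 1.31 and pH = 14.00 - 1.31 = 12.69.

12.69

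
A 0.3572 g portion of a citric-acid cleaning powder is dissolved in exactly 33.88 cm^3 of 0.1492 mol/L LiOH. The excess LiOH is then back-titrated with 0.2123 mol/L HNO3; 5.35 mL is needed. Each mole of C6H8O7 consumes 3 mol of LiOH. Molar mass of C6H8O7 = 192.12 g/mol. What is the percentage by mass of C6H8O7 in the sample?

Total n(LiOH) added = 0.1492 x 0.03388 = 0.005055 mol.
n(HNO3) used = 0.2123 x 0.005350 = 0.001136 mol, which equals the excess n(LiOH).
So n(LiOH) consumed by the sample = 0.005055 - 0.001136 = 0.003919 mol.
n(C6H8O7) = 0.003919 / 3 = 0.001306 mol.
mass C6H8O7 = 0.001306 x 192.12 = 0.2510 g, so %C6H8O7 = 0.2510/0.3572 x 100 = 70.3%.

70.3%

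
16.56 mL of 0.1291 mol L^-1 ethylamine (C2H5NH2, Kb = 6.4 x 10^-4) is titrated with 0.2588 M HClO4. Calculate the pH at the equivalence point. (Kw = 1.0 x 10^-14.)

n(C2H5NH2) = 0.1291 x 0.01656 = 0.002138 mol; V(HClO4) at equivalence = 0.002138/0.2588 = 0.008261 L.
At equivalence the base is fully converted to C2H5NH3+; total volume = 0.02482 L, so [C2H5NH3+] = 0.002138/0.02482 = 0.08613 M.
Ka(C2H5NH3+) = Kw/Kb = 1.0e-14 / 6.4 x 10^-4 = 1.56e-11.
[H^+] = sqrt(Ka x [C2H5NH3+]) = sqrt(1.56e-11 x 0.08613) = 1.16e-6 M.
pH = -log(1.16e-6) = 5.94.

5.94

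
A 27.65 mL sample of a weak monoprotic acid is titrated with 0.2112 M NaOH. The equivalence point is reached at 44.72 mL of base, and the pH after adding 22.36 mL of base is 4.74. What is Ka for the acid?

1.8 x 10^-5

22.36 mL is half of the equivalence volume, so this is the half-equivalence point where [HA] = [A^-].
At half-equivalence pH = pKa, so pKa = 4.74.
Ka = 10^(-4.74) = 1.8 x 10^-5.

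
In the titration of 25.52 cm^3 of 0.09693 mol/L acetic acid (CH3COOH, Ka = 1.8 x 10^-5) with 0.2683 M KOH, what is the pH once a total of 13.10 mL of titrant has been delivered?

n(acid) = 0.09693 x 0.02552 = 0.002474 mol; n(KOH) added = 0.2683 x 0.01310 = 0.003515 mol.
Base is in excess by 0.003515 - 0.002474 = 0.001041 mol in a total volume of 0.03862 L.
[OH^-] = 0.001041/0.03862 = 0.02696 M, so pOH = 1.57 and pH = 14.00 - 1.57 = 12.43.

12.43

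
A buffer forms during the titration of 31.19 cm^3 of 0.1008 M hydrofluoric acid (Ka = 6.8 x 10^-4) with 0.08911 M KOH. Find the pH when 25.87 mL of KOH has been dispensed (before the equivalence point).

3.61

Initial n(HF) = 0.1008 x 0.03119 = 0.003144 mol.
n(KOH) added = 0.08911 x 0.02587 = 0.002305 mol, converting that many moles of HF to F-.
Remaining n(HF) = 0.0008387 mol; n(F-) = 0.002305 mol.
By Henderson-Hasselbalch, pH = pKa + log([A^-]/[HA]) = 3.17 + log(0.002305/0.0008387) = 3.17 + (+0.44) = 3.61.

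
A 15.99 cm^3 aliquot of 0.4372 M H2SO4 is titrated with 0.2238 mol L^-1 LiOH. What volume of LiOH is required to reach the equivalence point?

n(H2SO4) = 0.4372 mol/L x 0.01599 L = 0.006991 mol.
The neutralisation is 1 H2SO4 : 2 LiOH, so n(LiOH) = 0.006991 x 2/1 = 0.01398 mol.
V(LiOH) = 0.01398 / 0.2238 = 0.06247 L = 62.5 mL.

62.5 mL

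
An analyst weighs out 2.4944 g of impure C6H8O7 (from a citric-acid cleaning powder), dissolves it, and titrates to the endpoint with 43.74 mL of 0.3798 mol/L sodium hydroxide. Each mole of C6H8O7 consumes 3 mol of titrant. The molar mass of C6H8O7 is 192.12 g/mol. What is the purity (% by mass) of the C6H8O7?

42.6%

n(NaOH) = 0.3798 x 0.04374 = 0.01661 mol.
n(C6H8O7) = 0.01661 / 3 = 0.005537 mol.
mass of C6H8O7 = 0.005537 x 192.12 = 1.064 g.
% purity = 1.064 / 2.4944 x 100 = 42.6%.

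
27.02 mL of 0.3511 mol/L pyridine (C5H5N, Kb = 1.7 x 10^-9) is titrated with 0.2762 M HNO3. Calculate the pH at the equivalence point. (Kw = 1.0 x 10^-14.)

3.02

n(C5H5N) = 0.3511 x 0.02702 = 0.009487 mol; V(HNO3) at equivalence = 0.009487/0.2762 = 0.03435 L.
At equivalence the base is fully converted to C5H5NH+; total volume = 0.06137 L, so [C5H5NH+] = 0.009487/0.06137 = 0.1546 M.
Ka(C5H5NH+) = Kw/Kb = 1.0e-14 / 1.7 x 10^-9 = 5.88e-6.
[H^+] = sqrt(Ka x [C5H5NH+]) = sqrt(5.88e-6 x 0.1546) = 0.000954 M.
pH = -log(0.000954) = 3.02.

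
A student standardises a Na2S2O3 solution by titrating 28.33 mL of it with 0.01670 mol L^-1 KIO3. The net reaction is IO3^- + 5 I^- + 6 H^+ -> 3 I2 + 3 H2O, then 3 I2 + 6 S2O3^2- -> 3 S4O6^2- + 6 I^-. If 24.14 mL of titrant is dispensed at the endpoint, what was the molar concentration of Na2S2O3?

0.0854 M

n(KIO3) = 0.01670 x 0.02414 = 0.0004031 mol.
From the balanced equation, 1 mol KIO3 reacts with 6 mol Na2S2O3, so n(Na2S2O3) = 0.0004031 x 6/1 = 0.002419 mol.
[Na2S2O3] = 0.002419 / 0.02833 L = 0.0854 M.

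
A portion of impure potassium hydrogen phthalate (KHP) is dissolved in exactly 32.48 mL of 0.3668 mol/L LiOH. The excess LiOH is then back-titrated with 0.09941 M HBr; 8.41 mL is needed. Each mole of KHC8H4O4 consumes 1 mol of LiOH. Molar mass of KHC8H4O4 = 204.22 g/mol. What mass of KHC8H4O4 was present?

Total n(LiOH) added = 0.3668 x 0.03248 = 0.01191 mol.
n(HBr) used = 0.09941 x 0.008410 = 0.0008360 mol, which equals the excess n(LiOH).
So n(LiOH) consumed by the sample = 0.01191 - 0.0008360 = 0.01108 mol.
n(KHC8H4O4) = 0.01108 / 1 = 0.01108 mol.
mass = 0.01108 mol x 204.22 g/mol = 2.26 g.

2.26 g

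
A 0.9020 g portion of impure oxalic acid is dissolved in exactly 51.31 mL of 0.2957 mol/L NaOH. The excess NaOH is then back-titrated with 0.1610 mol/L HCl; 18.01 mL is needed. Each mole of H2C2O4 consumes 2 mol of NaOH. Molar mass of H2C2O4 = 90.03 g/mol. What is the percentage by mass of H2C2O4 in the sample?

Total n(NaOH) added = 0.2957 x 0.05131 = 0.01517 mol.
n(HCl) used = 0.1610 x 0.01801 = 0.002900 mol, which equals the excess n(NaOH).
So n(NaOH) consumed by the sample = 0.01517 - 0.002900 = 0.01227 mol.
n(H2C2O4) = 0.01227 / 2 = 0.006136 mol.
mass H2C2O4 = 0.006136 x 90.03 = 0.5525 g, so %H2C2O4 = 0.5525/0.9020 x 100 = 61.2%.

61.2%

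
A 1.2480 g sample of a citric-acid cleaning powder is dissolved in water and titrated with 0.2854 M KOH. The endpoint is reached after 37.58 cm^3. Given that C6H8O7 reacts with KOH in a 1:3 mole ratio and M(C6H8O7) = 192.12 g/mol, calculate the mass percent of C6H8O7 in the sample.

n(KOH) = 0.2854 x 0.03758 = 0.01073 mol.
n(C6H8O7) = 0.01073 / 3 = 0.003575 mol.
mass of C6H8O7 = 0.003575 x 192.12 = 0.6869 g.
% purity = 0.6869 / 1.2480 x 100 = 55.0%.

55.0%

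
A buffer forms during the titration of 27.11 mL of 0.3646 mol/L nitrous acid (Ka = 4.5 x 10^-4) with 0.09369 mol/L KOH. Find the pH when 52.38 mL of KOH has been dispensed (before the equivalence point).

Initial n(HNO2) = 0.3646 x 0.02711 = 0.009884 mol.
n(KOH) added = 0.09369 x 0.05238 = 0.004907 mol, converting that many moles of HNO2 to NO2-.
Remaining n(HNO2) = 0.004977 mol; n(NO2-) = 0.004907 mol.
By Henderson-Hasselbalch, pH = pKa + log([A^-]/[HA]) = 3.35 + log(0.004907/0.004977) = 3.35 + (-0.01) = 3.34.

3.34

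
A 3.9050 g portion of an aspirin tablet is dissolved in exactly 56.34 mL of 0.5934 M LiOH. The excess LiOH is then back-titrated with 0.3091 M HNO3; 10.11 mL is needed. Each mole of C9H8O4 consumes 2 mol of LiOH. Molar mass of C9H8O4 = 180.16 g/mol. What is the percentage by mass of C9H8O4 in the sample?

Total n(LiOH) added = 0.5934 x 0.05634 = 0.03343 mol.
n(HNO3) used = 0.3091 x 0.01011 = 0.003125 mol, which equals the excess n(LiOH).
So n(LiOH) consumed by the sample = 0.03343 - 0.003125 = 0.03031 mol.
n(C9H8O4) = 0.03031 / 2 = 0.01515 mol.
mass C9H8O4 = 0.01515 x 180.16 = 2.730 g, so %C9H8O4 = 2.730/3.9050 x 100 = 69.9%.

69.9%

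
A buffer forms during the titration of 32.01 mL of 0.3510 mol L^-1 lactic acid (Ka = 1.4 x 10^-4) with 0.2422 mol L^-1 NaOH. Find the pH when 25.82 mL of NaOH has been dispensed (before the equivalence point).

Initial n(HC3H5O3) = 0.3510 x 0.03201 = 0.01124 mol.
n(NaOH) added = 0.2422 x 0.02582 = 0.006254 mol, converting that many moles of HC3H5O3 to C3H5O3-.
Remaining n(HC3H5O3) = 0.004982 mol; n(C3H5O3-) = 0.006254 mol.
By Henderson-Hasselbalch, pH = pKa + log([A^-]/[HA]) = 3.85 + log(0.006254/0.004982) = 3.85 + (+0.10) = 3.95.

3.95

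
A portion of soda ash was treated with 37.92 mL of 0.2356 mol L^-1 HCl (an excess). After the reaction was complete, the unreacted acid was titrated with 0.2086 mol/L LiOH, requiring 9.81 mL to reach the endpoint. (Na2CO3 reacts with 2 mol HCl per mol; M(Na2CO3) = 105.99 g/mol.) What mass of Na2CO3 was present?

Total n(HCl) added = 0.2356 x 0.03792 = 0.008934 mol.
n(LiOH) used = 0.2086 x 0.009810 = 0.002046 mol, which equals the excess n(HCl).
So n(HCl) consumed by the sample = 0.008934 - 0.002046 = 0.006888 mol.
n(Na2CO3) = 0.006888 / 2 = 0.003444 mol.
mass = 0.003444 mol x 105.99 g/mol = 0.365 g.

0.365 g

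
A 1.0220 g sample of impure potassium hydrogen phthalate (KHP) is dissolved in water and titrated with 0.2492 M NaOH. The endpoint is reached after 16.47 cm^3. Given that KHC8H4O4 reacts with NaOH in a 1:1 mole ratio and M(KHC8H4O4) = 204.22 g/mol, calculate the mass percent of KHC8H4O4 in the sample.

82.0%

n(NaOH) = 0.2492 x 0.01647 = 0.004104 mol.
n(KHC8H4O4) = 0.004104 / 1 = 0.004104 mol.
mass of KHC8H4O4 = 0.004104 x 204.22 = 0.8382 g.
% purity = 0.8382 / 1.0220 x 100 = 82.0%.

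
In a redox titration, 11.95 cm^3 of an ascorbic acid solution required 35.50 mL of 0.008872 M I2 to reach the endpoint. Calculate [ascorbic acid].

n(I2) = 0.008872 x 0.03550 = 0.0003150 mol.
From the balanced equation, 1 mol I2 reacts with 1 mol ascorbic acid, so n(ascorbic acid) = 0.0003150 x 1/1 = 0.0003150 mol.
[ascorbic acid] = 0.0003150 / 0.01195 L = 0.0264 M.

0.0264 M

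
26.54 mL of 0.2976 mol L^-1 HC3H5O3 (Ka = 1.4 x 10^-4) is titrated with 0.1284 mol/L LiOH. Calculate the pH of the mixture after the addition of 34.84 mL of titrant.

3.97

Initial n(HC3H5O3) = 0.2976 x 0.02654 = 0.007898 mol.
n(LiOH) added = 0.1284 x 0.03484 = 0.004473 mol, converting that many moles of HC3H5O3 to C3H5O3-.
Remaining n(HC3H5O3) = 0.003425 mol; n(C3H5O3-) = 0.004473 mol.
By Henderson-Hasselbalch, pH = pKa + log([A^-]/[HA]) = 3.85 + log(0.004473/0.003425) = 3.85 + (+0.12) = 3.97.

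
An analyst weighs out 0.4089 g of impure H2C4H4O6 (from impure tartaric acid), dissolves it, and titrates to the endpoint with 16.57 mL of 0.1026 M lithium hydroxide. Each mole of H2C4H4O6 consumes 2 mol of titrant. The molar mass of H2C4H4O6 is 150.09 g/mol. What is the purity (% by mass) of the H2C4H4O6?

n(LiOH) = 0.1026 x 0.01657 = 0.001700 mol.
n(H2C4H4O6) = 0.001700 / 2 = 0.0008500 mol.
mass of H2C4H4O6 = 0.0008500 x 150.09 = 0.1276 g.
% purity = 0.1276 / 0.4089 x 100 = 31.2%.

31.2%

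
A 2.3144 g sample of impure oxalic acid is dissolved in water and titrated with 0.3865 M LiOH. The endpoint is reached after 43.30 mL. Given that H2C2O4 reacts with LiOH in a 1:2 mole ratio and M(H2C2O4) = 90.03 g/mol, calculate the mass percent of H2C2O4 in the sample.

32.6%

n(LiOH) = 0.3865 x 0.04330 = 0.01674 mol.
n(H2C2O4) = 0.01674 / 2 = 0.008368 mol.
mass of H2C2O4 = 0.008368 x 90.03 = 0.7533 g.
% purity = 0.7533 / 2.3144 x 100 = 32.6%.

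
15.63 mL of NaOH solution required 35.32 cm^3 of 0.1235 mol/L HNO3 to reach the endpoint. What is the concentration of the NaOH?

0.279 M

n(HNO3) delivered = 0.1235 x 0.03532 = 0.004362 mol.
For a 1:1 reaction, n(NaOH) = 0.004362 mol.
[NaOH] = 0.004362 mol / 0.01563 L = 0.279 M.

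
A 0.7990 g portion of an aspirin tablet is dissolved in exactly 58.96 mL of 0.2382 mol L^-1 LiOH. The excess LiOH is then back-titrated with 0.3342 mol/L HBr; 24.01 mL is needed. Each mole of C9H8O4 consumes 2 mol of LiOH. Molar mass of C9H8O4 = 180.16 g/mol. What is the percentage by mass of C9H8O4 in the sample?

67.9%

Total n(LiOH) added = 0.2382 x 0.05896 = 0.01404 mol.
n(HBr) used = 0.3342 x 0.02401 = 0.008024 mol, which equals the excess n(LiOH).
So n(LiOH) consumed by the sample = 0.01404 - 0.008024 = 0.006020 mol.
n(C9H8O4) = 0.006020 / 2 = 0.003010 mol.
mass C9H8O4 = 0.003010 x 180.16 = 0.5423 g, so %C9H8O4 = 0.5423/0.7990 x 100 = 67.9%.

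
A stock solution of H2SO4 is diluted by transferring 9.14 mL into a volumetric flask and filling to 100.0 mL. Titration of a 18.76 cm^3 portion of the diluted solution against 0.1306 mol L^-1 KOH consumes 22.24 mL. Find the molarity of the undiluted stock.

0.847 M

n(KOH) = 0.1306 x 0.02224 = 0.002905 mol.
n(H2SO4) in the aliquot = 0.002905 x 1/2 = 0.001452 mol.
[diluted H2SO4] = 0.001452 / 0.01876 = 0.07741 M.
Dilution factor = 100.0/9.140 = 10.94, so [stock] = 0.07741 x 10.94 = 0.847 M.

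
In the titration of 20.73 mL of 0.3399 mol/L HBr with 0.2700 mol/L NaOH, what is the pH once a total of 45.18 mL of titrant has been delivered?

n(acid) = 0.3399 x 0.02073 = 0.007046 mol; n(NaOH) added = 0.2700 x 0.04518 = 0.01220 mol.
Base is in excess by 0.01220 - 0.007046 = 0.005152 mol in a total volume of 0.06591 L.
[OH^-] = 0.005152/0.06591 = 0.07817 M, so pOH = 1.11 and pH = 14.00 - 1.11 = 12.89.

12.89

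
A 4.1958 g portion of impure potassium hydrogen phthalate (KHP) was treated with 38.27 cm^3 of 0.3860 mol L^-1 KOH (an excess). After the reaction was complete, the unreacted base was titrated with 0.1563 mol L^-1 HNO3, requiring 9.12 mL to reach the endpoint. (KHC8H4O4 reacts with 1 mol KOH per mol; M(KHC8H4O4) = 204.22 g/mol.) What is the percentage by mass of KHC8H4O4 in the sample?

Total n(KOH) added = 0.3860 x 0.03827 = 0.01477 mol.
n(HNO3) used = 0.1563 x 0.009120 = 0.001425 mol, which equals the excess n(KOH).
So n(KOH) consumed by the sample = 0.01477 - 0.001425 = 0.01335 mol.
n(KHC8H4O4) = 0.01335 / 1 = 0.01335 mol.
mass KHC8H4O4 = 0.01335 x 204.22 = 2.726 g, so %KHC8H4O4 = 2.726/4.1958 x 100 = 65.0%.

65.0%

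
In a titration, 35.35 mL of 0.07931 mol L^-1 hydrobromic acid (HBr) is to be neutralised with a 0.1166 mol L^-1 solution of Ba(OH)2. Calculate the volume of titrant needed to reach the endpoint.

n(HBr) = 0.07931 mol/L x 0.03535 L = 0.002804 mol.
The neutralisation is 2 HBr : 1 Ba(OH)2, so n(Ba(OH)2) = 0.002804 x 1/2 = 0.001402 mol.
V(Ba(OH)2) = 0.001402 / 0.1166 = 0.01202 L = 12.0 mL.

12.0 mL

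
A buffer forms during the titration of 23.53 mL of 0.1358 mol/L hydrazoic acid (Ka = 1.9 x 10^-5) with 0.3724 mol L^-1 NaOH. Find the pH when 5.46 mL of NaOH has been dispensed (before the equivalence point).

4.96

Initial n(HN3) = 0.1358 x 0.02353 = 0.003195 mol.
n(NaOH) added = 0.3724 x 0.005460 = 0.002033 mol, converting that many moles of HN3 to N3-.
Remaining n(HN3) = 0.001162 mol; n(N3-) = 0.002033 mol.
By Henderson-Hasselbalch, pH = pKa + log([A^-]/[HA]) = 4.72 + log(0.002033/0.001162) = 4.72 + (+0.24) = 4.96.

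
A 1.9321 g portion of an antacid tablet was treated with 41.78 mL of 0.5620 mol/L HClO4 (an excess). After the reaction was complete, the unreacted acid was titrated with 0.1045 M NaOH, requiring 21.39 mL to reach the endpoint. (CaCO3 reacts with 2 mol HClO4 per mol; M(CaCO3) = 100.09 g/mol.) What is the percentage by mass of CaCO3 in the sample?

55.0%

Total n(HClO4) added = 0.5620 x 0.04178 = 0.02348 mol.
n(NaOH) used = 0.1045 x 0.02139 = 0.002235 mol, which equals the excess n(HClO4).
So n(HClO4) consumed by the sample = 0.02348 - 0.002235 = 0.02125 mol.
n(CaCO3) = 0.02125 / 2 = 0.01062 mol.
mass CaCO3 = 0.01062 x 100.09 = 1.063 g, so %CaCO3 = 1.063/1.9321 x 100 = 55.0%.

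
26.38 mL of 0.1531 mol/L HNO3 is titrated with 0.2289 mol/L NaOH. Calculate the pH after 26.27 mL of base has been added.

12.57

n(acid) = 0.1531 x 0.02638 = 0.004039 mol; n(NaOH) added = 0.2289 x 0.02627 = 0.006013 mol.
Base is in excess by 0.006013 - 0.004039 = 0.001974 mol in a total volume of 0.05265 L.
[OH^-] = 0.001974/0.05265 = 0.03750 M, so pOH = 1.43 and pH = 14.00 - 1.43 = 12.57.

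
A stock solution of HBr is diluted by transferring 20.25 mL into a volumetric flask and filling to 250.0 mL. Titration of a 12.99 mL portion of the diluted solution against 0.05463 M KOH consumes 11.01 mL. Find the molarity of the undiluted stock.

0.572 M

n(KOH) = 0.05463 x 0.01101 = 0.0006015 mol.
n(HBr) in the aliquot = 0.0006015 mol.
[diluted HBr] = 0.0006015 / 0.01299 = 0.04630 M.
Dilution factor = 250.0/20.25 = 12.35, so [stock] = 0.04630 x 12.35 = 0.572 M.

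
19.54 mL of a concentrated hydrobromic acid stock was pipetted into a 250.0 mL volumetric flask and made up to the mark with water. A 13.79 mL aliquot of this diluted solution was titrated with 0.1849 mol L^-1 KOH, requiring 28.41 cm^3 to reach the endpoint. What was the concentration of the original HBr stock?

4.87 M

n(KOH) = 0.1849 x 0.02841 = 0.005253 mol.
n(HBr) in the aliquot = 0.005253 mol.
[diluted HBr] = 0.005253 / 0.01379 = 0.3809 M.
Dilution factor = 250.0/19.54 = 12.79, so [stock] = 0.3809 x 12.79 = 4.87 M.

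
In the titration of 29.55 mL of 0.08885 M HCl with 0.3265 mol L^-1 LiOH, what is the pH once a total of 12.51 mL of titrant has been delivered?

n(acid) = 0.08885 x 0.02955 = 0.002626 mol; n(LiOH) added = 0.3265 x 0.01251 = 0.004085 mol.
Base is in excess by 0.004085 - 0.002626 = 0.001459 mol in a total volume of 0.04206 L.
[OH^-] = 0.001459/0.04206 = 0.03469 M, so pOH = 1.46 and pH = 14.00 - 1.46 = 12.54.

12.54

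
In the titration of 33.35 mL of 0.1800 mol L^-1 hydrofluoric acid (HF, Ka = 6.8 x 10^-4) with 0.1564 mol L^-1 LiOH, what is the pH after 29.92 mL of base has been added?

3.72

Initial n(HF) = 0.1800 x 0.03335 = 0.006003 mol.
n(LiOH) added = 0.1564 x 0.02992 = 0.004679 mol, converting that many moles of HF to F-.
Remaining n(HF) = 0.001324 mol; n(F-) = 0.004679 mol.
By Henderson-Hasselbalch, pH = pKa + log([A^-]/[HA]) = 3.17 + log(0.004679/0.001324) = 3.17 + (+0.55) = 3.72.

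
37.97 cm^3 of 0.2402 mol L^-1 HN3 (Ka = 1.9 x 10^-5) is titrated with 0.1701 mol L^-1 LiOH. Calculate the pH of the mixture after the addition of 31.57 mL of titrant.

Initial n(HN3) = 0.2402 x 0.03797 = 0.009120 mol.
n(LiOH) added = 0.1701 x 0.03157 = 0.005370 mol, converting that many moles of HN3 to N3-.
Remaining n(HN3) = 0.003750 mol; n(N3-) = 0.005370 mol.
By Henderson-Hasselbalch, pH = pKa + log([A^-]/[HA]) = 4.72 + log(0.005370/0.003750) = 4.72 + (+0.16) = 4.88.

4.88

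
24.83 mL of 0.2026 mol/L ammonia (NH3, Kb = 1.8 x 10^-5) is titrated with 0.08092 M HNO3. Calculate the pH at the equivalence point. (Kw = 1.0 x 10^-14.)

n(NH3) = 0.2026 x 0.02483 = 0.005031 mol; V(HNO3) at equivalence = 0.005031/0.08092 = 0.06217 L.
At equivalence the base is fully converted to NH4+; total volume = 0.08700 L, so [NH4+] = 0.005031/0.08700 = 0.05782 M.
Ka(NH4+) = Kw/Kb = 1.0e-14 / 1.8 x 10^-5 = 5.56e-10.
[H^+] = sqrt(Ka x [NH4+]) = sqrt(5.56e-10 x 0.05782) = 5.67e-6 M.
pH = -log(5.67e-6) = 5.25.

5.25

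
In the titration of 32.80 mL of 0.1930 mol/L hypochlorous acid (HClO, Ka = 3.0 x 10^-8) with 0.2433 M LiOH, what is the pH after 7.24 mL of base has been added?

Initial n(HClO) = 0.1930 x 0.03280 = 0.006330 mol.
n(LiOH) added = 0.2433 x 0.007240 = 0.001761 mol, converting that many moles of HClO to ClO-.
Remaining n(HClO) = 0.004569 mol; n(ClO-) = 0.001761 mol.
By Henderson-Hasselbalch, pH = pKa + log([A^-]/[HA]) = 7.52 + log(0.001761/0.004569) = 7.52 + (-0.41) = 7.11.

7.11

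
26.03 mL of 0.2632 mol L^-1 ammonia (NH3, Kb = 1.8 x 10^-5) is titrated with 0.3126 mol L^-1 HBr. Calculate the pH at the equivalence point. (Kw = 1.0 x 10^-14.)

n(NH3) = 0.2632 x 0.02603 = 0.006851 mol; V(HBr) at equivalence = 0.006851/0.3126 = 0.02192 L.
At equivalence the base is fully converted to NH4+; total volume = 0.04795 L, so [NH4+] = 0.006851/0.04795 = 0.1429 M.
Ka(NH4+) = Kw/Kb = 1.0e-14 / 1.8 x 10^-5 = 5.56e-10.
[H^+] = sqrt(Ka x [NH4+]) = sqrt(5.56e-10 x 0.1429) = 8.91e-6 M.
pH = -log(8.91e-6) = 5.05.

5.05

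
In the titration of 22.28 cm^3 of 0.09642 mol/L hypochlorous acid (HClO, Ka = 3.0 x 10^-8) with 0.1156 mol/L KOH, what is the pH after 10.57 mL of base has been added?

7.64

Initial n(HClO) = 0.09642 x 0.02228 = 0.002148 mol.
n(KOH) added = 0.1156 x 0.01057 = 0.001222 mol, converting that many moles of HClO to ClO-.
Remaining n(HClO) = 0.0009263 mol; n(ClO-) = 0.001222 mol.
By Henderson-Hasselbalch, pH = pKa + log([A^-]/[HA]) = 7.52 + log(0.001222/0.0009263) = 7.52 + (+0.12) = 7.64.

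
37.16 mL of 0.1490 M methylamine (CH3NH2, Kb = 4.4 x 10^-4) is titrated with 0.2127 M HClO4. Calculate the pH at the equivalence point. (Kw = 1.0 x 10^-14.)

n(CH3NH2) = 0.1490 x 0.03716 = 0.005537 mol; V(HClO4) at equivalence = 0.005537/0.2127 = 0.02603 L.
At equivalence the base is fully converted to CH3NH3+; total volume = 0.06319 L, so [CH3NH3+] = 0.005537/0.06319 = 0.08762 M.
Ka(CH3NH3+) = Kw/Kb = 1.0e-14 / 4.4 x 10^-4 = 2.27e-11.
[H^+] = sqrt(Ka x [CH3NH3+]) = sqrt(2.27e-11 x 0.08762) = 1.41e-6 M.
pH = -log(1.41e-6) = 5.85.

5.85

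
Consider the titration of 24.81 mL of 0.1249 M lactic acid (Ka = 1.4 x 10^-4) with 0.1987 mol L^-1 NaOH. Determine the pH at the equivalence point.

8.37

n(HC3H5O3) = 0.1249 x 0.02481 = 0.003099 mol; V(NaOH) at equivalence = 0.003099/0.1987 = 0.01560 L.
At equivalence all the acid is converted to C3H5O3-; total volume = 0.02481 + 0.01560 = 0.04041 L, so [C3H5O3-] = 0.003099/0.04041 = 0.07669 M.
Kb = Kw/Ka = 1.0e-14 / 1.4 x 10^-4 = 7.14e-11.
[OH^-] = sqrt(Kb x [C3H5O3-]) = sqrt(7.14e-11 x 0.07669) = 2.34e-6 M.
pOH = 5.63, so pH = 14.00 - 5.63 = 8.37.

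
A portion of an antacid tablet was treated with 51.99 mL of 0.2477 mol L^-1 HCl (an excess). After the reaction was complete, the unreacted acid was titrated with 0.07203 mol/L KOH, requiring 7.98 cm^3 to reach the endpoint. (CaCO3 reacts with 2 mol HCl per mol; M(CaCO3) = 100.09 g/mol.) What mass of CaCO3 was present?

0.616 g

Total n(HCl) added = 0.2477 x 0.05199 = 0.01288 mol.
n(KOH) used = 0.07203 x 0.007980 = 0.0005748 mol, which equals the excess n(HCl).
So n(HCl) consumed by the sample = 0.01288 - 0.0005748 = 0.01230 mol.
n(CaCO3) = 0.01230 / 2 = 0.006152 mol.
mass = 0.006152 mol x 100.09 g/mol = 0.616 g.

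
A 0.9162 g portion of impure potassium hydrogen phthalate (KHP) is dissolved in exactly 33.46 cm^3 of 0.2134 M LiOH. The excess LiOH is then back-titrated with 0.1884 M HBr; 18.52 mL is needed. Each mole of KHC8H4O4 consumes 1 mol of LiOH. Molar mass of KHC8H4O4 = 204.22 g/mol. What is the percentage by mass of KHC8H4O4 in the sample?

Total n(LiOH) added = 0.2134 x 0.03346 = 0.007140 mol.
n(HBr) used = 0.1884 x 0.01852 = 0.003489 mol, which equals the excess n(LiOH).
So n(LiOH) consumed by the sample = 0.007140 - 0.003489 = 0.003651 mol.
n(KHC8H4O4) = 0.003651 / 1 = 0.003651 mol.
mass KHC8H4O4 = 0.003651 x 204.22 = 0.7456 g, so %KHC8H4O4 = 0.7456/0.9162 x 100 = 81.4%.

81.4%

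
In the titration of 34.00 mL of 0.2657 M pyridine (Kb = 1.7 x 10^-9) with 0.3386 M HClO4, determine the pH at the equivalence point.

n(C5H5N) = 0.2657 x 0.03400 = 0.009034 mol; V(HClO4) at equivalence = 0.009034/0.3386 = 0.02668 L.
At equivalence the base is fully converted to C5H5NH+; total volume = 0.06068 L, so [C5H5NH+] = 0.009034/0.06068 = 0.1489 M.
Ka(C5H5NH+) = Kw/Kb = 1.0e-14 / 1.7 x 10^-9 = 5.88e-6.
[H^+] = sqrt(Ka x [C5H5NH+]) = sqrt(5.88e-6 x 0.1489) = 0.000936 M.
pH = -log(0.000936) = 3.03.

3.03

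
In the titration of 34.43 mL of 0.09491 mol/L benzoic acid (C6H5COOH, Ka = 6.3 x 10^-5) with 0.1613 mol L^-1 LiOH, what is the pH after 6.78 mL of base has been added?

3.90

Initial n(C6H5COOH) = 0.09491 x 0.03443 = 0.003268 mol.
n(LiOH) added = 0.1613 x 0.006780 = 0.001094 mol, converting that many moles of C6H5COOH to C6H5COO-.
Remaining n(C6H5COOH) = 0.002174 mol; n(C6H5COO-) = 0.001094 mol.
By Henderson-Hasselbalch, pH = pKa + log([A^-]/[HA]) = 4.20 + log(0.001094/0.002174) = 4.20 + (-0.30) = 3.90.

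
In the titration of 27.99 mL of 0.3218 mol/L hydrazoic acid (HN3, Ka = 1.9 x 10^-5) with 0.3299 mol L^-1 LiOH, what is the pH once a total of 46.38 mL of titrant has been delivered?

n(acid) = 0.3218 x 0.02799 = 0.009007 mol; n(LiOH) added = 0.3299 x 0.04638 = 0.01530 mol.
Base is in excess by 0.01530 - 0.009007 = 0.006294 mol in a total volume of 0.07437 L.
[OH^-] = 0.006294/0.07437 = 0.08463 M, so pOH = 1.07 and pH = 14.00 - 1.07 = 12.93.

12.93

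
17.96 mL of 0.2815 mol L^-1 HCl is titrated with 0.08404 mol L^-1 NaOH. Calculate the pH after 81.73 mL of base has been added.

n(acid) = 0.2815 x 0.01796 = 0.005056 mol; n(NaOH) added = 0.08404 x 0.08173 = 0.006869 mol.
Base is in excess by 0.006869 - 0.005056 = 0.001813 mol in a total volume of 0.09969 L.
[OH^-] = 0.001813/0.09969 = 0.01818 M, so pOH = 1.74 and pH = 14.00 - 1.74 = 12.26.

12.26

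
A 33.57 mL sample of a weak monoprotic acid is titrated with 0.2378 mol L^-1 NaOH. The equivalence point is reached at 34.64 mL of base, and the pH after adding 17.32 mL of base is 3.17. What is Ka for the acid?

17.32 mL is half of the equivalence volume, so this is the half-equivalence point where [HA] = [A^-].
At half-equivalence pH = pKa, so pKa = 3.17.
Ka = 10^(-3.17) = 6.8 x 10^-4.

6.8 x 10^-4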